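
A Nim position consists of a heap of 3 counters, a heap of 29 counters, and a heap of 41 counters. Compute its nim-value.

Write each in binary and XOR column by column:
  000011  (3)
  011101  (29)
  101001  (41)
  ------
  110111  (55)

55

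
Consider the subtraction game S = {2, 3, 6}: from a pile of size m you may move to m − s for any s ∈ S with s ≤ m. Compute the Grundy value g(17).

2

Compute g(0), g(1), … for moves {2, 3, 6}:
k:     0  1  2  3  4  5  6  7  8  9 10 11 12 13 14 15 16 17
g(k):  0  0  1  1  2  0  3  1  2  0  0  1  1  2  0  3  1  2
So g(17) = 2.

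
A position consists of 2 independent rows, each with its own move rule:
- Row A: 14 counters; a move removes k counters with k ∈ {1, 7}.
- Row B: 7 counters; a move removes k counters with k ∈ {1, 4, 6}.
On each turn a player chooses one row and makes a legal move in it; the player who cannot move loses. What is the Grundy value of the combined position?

Grundy values for row A (subtraction set {1, 7}):
k:     0  1  2  3  4  5  6  7  8  9 10 11 12 13 14
g(k):  0  1  0  1  0  1  0  1  0  1  0  1  0  1  0
So g(14) = 0.
For row B, compute g(0), g(1), … with moves {1, 4, 6}:
g(0) = mex{} = 0
g(1) = mex{0} = 1
g(2) = mex{1} = 0
g(3) = mex{0} = 1
g(4) = mex{0,1} = 2
g(5) = mex{1,2} = 0
g(6) = mex{0} = 1
g(7) = mex{1} = 0
So g(7) = 0.
The value of a disjunctive sum is the nim-sum of the parts.
Combined value = 0 ⊕ 0 = 0.

0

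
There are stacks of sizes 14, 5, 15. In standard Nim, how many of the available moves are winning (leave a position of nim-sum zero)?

3

Nim-sum: 14 ^ 5 ^ 15 = 4.
The overall nim-sum is X = 4. A stack of size p has a winning move iff p XOR X < p (reduce it to p XOR X).
  14: 14 XOR 4 = 10 < 14 — winning move (to 10).
  5: 5 XOR 4 = 1 < 5 — winning move (to 1).
  15: 15 XOR 4 = 11 < 15 — winning move (to 11).
That gives 3 winning moves.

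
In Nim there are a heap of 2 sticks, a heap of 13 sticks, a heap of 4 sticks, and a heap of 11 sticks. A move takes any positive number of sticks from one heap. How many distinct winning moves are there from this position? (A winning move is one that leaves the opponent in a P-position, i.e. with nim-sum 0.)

0

Compute the nim-sum pairwise:
2 XOR 13 = 15
15 XOR 4 = 11
11 XOR 11 = 0
The nim-sum is already 0, so every move leaves a nonzero nim-sum — there are no winning moves.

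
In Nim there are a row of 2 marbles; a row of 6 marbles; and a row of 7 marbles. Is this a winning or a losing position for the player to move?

Compute the nim-sum pairwise:
2 ^ 6 = 4
4 ^ 7 = 3
The nim-sum is 3 ≠ 0, so this is an N-position: the player to move can win.

Winning position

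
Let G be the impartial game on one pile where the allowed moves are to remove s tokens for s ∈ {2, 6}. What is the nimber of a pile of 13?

0

Compute g(0), g(1), … for moves {2, 6}:
g(0) = mex{} = 0
g(1) = mex{} = 0
g(2) = mex{0} = 1
g(3) = mex{0} = 1
g(4) = mex{1} = 0
g(5) = mex{1} = 0
g(6) = mex{0} = 1
g(7) = mex{0} = 1
g(8) = mex{1} = 0
g(9) = mex{1} = 0
g(10) = mex{0} = 1
g(11) = mex{0} = 1
g(12) = mex{1} = 0
g(13) = mex{1} = 0
So g(13) = 0.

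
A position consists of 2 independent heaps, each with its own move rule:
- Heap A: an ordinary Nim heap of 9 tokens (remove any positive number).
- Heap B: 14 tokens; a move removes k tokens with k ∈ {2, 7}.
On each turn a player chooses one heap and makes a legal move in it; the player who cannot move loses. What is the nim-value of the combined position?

9

Heap A is a plain Nim heap of size 9, so its Grundy value is 9.
Grundy values for heap B (subtraction set {2, 7}):
k:     0  1  2  3  4  5  6  7  8  9 10 11 12 13 14
g(k):  0  0  1  1  0  0  1  1  2  0  0  1  1  0  0
So g(14) = 0.
The value of a disjunctive sum is the nim-sum of the parts.
Combined value = 9 XOR 0 = 9.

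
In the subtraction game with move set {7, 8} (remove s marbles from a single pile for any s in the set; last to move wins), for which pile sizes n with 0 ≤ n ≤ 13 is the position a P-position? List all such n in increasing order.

0, 1, 2, 3, 4, 5, 6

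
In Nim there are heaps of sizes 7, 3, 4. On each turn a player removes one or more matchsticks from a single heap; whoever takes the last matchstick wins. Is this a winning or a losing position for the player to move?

Losing position

Compute the nim-sum pairwise:
7 XOR 3 = 4
4 XOR 4 = 0
The nim-sum is 0, so this is a P-position: the player to move is in a losing position under optimal play.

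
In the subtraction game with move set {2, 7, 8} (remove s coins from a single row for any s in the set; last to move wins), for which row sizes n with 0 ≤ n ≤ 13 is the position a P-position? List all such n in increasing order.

0, 1, 4, 5, 10

Build the Grundy sequence with g(k) = mex{g(k−s) : s ∈ {2, 7, 8}, s ≤ k}:
g(0) = mex{} = 0
g(1) = mex{} = 0
g(2) = mex{0} = 1
g(3) = mex{0} = 1
g(4) = mex{1} = 0
g(5) = mex{1} = 0
g(6) = mex{0} = 1
g(7) = mex{0} = 1
g(8) = mex{0,1} = 2
g(9) = mex{0,1} = 2
g(10) = mex{1,2} = 0
g(11) = mex{0,1,2} = 3
g(12) = mex{0} = 1
g(13) = mex{0,1,3} = 2
The P-positions (g = 0) in 0..13 are 0, 1, 4, 5, 10.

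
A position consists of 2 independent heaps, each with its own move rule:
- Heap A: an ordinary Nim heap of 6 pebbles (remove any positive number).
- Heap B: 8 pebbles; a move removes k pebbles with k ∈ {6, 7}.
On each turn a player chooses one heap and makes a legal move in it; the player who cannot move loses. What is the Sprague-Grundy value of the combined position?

7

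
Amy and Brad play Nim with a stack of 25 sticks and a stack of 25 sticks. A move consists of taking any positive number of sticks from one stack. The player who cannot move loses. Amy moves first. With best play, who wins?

Brad wins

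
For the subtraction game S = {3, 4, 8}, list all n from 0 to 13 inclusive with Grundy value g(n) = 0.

0, 1, 2, 7, 12, 13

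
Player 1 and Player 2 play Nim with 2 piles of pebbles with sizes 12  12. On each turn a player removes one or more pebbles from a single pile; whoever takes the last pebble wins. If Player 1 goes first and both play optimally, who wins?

Compute the nim-sum pairwise:
12 ^ 12 = 0
The nim-sum is 0, so this is a P-position: the player to move is in a losing position under optimal play; Player 1 is about to move from it and so loses — Player 2 wins.

Player 2 wins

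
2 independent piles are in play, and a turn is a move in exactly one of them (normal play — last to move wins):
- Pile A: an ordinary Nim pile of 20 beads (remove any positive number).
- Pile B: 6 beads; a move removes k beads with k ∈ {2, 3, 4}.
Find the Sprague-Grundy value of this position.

Pile A is a plain Nim pile of size 20, so its Grundy value is 20.
Build the Grundy sequence for pile B with g(k) = mex{g(k−s) : s ∈ {2, 3, 4}, s ≤ k}:
g(0) = mex{} = 0
g(1) = mex{} = 0
g(2) = mex{0} = 1
g(3) = mex{0} = 1
g(4) = mex{0,1} = 2
g(5) = mex{0,1} = 2
g(6) = mex{1,2} = 0
So g(6) = 0.
The value of a disjunctive sum is the nim-sum of the parts.
Combined value = 20 XOR 0 = 20.

20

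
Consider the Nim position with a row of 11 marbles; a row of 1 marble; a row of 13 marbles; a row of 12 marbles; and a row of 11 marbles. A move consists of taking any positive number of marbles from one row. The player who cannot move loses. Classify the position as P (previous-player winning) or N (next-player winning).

In binary:
  1011  (11)
  0001  (1)
  1101  (13)
  1100  (12)
  1011  (11)
  ----
  0000  (0)
The nim-sum is 0, so this is a P-position: the player to move is in a losing position under optimal play.

P-position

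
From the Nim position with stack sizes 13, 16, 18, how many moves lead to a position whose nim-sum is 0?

Nim-sum: 13 ⊕ 16 ⊕ 18 = 15.
The overall nim-sum is X = 15. A stack of size p has a winning move iff p XOR X < p (reduce it to p XOR X).
  13: 13 XOR 15 = 2 < 13 — winning move (to 2).
  16: 16 XOR 15 = 31 ≥ 16 — no move.
  18: 18 XOR 15 = 29 ≥ 18 — no move.
That gives 1 winning move.

1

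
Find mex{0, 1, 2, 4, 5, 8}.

The values 0, 1, 2 are all present; 3 is the first non-negative integer missing from the set.

3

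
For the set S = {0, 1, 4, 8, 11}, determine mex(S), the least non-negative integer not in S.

The values 0, 1 are all present; 2 is the first non-negative integer missing from the set.

2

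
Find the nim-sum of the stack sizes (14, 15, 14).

15

Write each in binary and XOR column by column:
  1110  (14)
  1111  (15)
  1110  (14)
  ----
  1111  (15)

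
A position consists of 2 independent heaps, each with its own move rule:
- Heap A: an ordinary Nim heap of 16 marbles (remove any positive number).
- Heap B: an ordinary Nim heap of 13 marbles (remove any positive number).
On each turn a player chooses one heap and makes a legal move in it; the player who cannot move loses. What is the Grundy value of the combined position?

Heap A is a plain Nim heap of size 16, so its Grundy value is 16.
Heap B is a plain Nim heap of size 13, so its Grundy value is 13.
The value of a disjunctive sum is the nim-sum of the parts.
Combined value = 16 XOR 13 = 29.

29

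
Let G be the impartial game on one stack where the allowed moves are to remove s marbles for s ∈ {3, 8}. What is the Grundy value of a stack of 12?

0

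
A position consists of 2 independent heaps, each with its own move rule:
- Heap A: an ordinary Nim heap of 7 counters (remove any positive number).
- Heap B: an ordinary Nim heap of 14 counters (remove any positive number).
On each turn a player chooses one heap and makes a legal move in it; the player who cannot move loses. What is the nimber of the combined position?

9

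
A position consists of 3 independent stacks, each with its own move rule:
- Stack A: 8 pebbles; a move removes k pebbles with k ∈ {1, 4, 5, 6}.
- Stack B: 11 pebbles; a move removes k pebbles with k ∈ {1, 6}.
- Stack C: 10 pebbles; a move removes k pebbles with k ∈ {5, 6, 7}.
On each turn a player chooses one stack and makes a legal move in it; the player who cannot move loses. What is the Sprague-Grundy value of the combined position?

6

Grundy values for stack A (subtraction set {1, 4, 5, 6}):
g(0) = mex{} = 0
g(1) = mex{0} = 1
g(2) = mex{1} = 0
g(3) = mex{0} = 1
g(4) = mex{0,1} = 2
g(5) = mex{0,1,2} = 3
g(6) = mex{0,1,3} = 2
g(7) = mex{0,1,2} = 3
g(8) = mex{0,1,2,3} = 4
So g(8) = 4.
For stack B, compute g(0), g(1), … with moves {1, 6}:
k:     0  1  2  3  4  5  6  7  8  9 10 11
g(k):  0  1  0  1  0  1  2  0  1  0  1  0
So g(11) = 0.
Build the Grundy sequence for stack C with g(k) = mex{g(k−s) : s ∈ {5, 6, 7}, s ≤ k}:
k:     0  1  2  3  4  5  6  7  8  9 10
g(k):  0  0  0  0  0  1  1  1  1  1  2
So g(10) = 2.
The value of a disjunctive sum is the nim-sum of the parts.
Combined value = 4 XOR 0 XOR 2 = 6.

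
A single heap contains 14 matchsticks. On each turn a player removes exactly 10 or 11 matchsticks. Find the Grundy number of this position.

Compute g(0), g(1), … for moves {10, 11}:
k:     0  1  2  3  4  5  6  7  8  9 10 11 12 13 14
g(k):  0  0  0  0  0  0  0  0  0  0  1  1  1  1  1
So g(14) = 1.

1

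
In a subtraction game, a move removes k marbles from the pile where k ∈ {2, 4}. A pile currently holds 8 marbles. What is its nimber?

Build the Grundy sequence with g(k) = mex{g(k−s) : s ∈ {2, 4}, s ≤ k}:
k:     0  1  2  3  4  5  6  7  8
g(k):  0  0  1  1  2  2  0  0  1
So g(8) = 1.

1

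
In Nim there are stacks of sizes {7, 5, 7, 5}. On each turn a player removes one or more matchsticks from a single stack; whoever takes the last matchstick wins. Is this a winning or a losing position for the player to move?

Losing position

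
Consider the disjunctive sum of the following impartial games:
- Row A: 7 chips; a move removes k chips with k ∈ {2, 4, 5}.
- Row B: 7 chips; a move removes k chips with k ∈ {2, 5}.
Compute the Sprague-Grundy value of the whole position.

0

Grundy values for row A (subtraction set {2, 4, 5}):
g(0) = mex{} = 0
g(1) = mex{} = 0
g(2) = mex{0} = 1
g(3) = mex{0} = 1
g(4) = mex{0,1} = 2
g(5) = mex{0,1} = 2
g(6) = mex{0,1,2} = 3
g(7) = mex{1,2} = 0
So g(7) = 0.
Build the Grundy sequence for row B with g(k) = mex{g(k−s) : s ∈ {2, 5}, s ≤ k}:
g(0) = mex{} = 0
g(1) = mex{} = 0
g(2) = mex{0} = 1
g(3) = mex{0} = 1
g(4) = mex{1} = 0
g(5) = mex{0,1} = 2
g(6) = mex{0} = 1
g(7) = mex{1,2} = 0
So g(7) = 0.
The value of a disjunctive sum is the nim-sum of the parts.
Combined value = 0 ⊕ 0 = 0.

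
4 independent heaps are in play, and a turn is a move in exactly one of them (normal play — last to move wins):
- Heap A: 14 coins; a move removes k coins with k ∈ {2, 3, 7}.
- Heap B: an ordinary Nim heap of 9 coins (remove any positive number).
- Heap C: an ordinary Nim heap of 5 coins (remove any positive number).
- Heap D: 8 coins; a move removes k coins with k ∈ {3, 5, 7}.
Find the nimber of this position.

12

For heap A, compute g(0), g(1), … with moves {2, 3, 7}:
k:     0  1  2  3  4  5  6  7  8  9 10 11 12 13 14
g(k):  0  0  1  1  2  0  0  1  1  2  0  0  1  1  2
So g(14) = 2.
Heap B is a plain Nim heap of size 9, so its Grundy value is 9.
Heap C is a plain Nim heap of size 5, so its Grundy value is 5.
For heap D, compute g(0), g(1), … with moves {3, 5, 7}:
g(0) = mex{} = 0
g(1) = mex{} = 0
g(2) = mex{} = 0
g(3) = mex{0} = 1
g(4) = mex{0} = 1
g(5) = mex{0} = 1
g(6) = mex{0,1} = 2
g(7) = mex{0,1} = 2
g(8) = mex{0,1} = 2
So g(8) = 2.
The value of a disjunctive sum is the nim-sum of the parts.
Combined value = 2 XOR 9 XOR 5 XOR 2 = 12.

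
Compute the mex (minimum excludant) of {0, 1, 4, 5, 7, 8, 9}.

2

The values 0, 1 are all present; 2 is the first non-negative integer missing from the set.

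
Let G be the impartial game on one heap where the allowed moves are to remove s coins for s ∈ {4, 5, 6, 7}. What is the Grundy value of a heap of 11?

0

Build the Grundy sequence with g(k) = mex{g(k−s) : s ∈ {4, 5, 6, 7}, s ≤ k}:
k:     0  1  2  3  4  5  6  7  8  9 10 11
g(k):  0  0  0  0  1  1  1  1  2  2  2  0
So g(11) = 0.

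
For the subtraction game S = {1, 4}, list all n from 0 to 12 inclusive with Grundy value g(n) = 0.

Build the Grundy sequence with g(k) = mex{g(k−s) : s ∈ {1, 4}, s ≤ k}:
g(0) = mex{} = 0
g(1) = mex{0} = 1
g(2) = mex{1} = 0
g(3) = mex{0} = 1
g(4) = mex{0,1} = 2
g(5) = mex{1,2} = 0
g(6) = mex{0} = 1
g(7) = mex{1} = 0
g(8) = mex{0,2} = 1
g(9) = mex{0,1} = 2
g(10) = mex{1,2} = 0
g(11) = mex{0} = 1
g(12) = mex{1} = 0
The P-positions (g = 0) in 0..12 are 0, 2, 5, 7, 10, 12.

0, 2, 5, 7, 10, 12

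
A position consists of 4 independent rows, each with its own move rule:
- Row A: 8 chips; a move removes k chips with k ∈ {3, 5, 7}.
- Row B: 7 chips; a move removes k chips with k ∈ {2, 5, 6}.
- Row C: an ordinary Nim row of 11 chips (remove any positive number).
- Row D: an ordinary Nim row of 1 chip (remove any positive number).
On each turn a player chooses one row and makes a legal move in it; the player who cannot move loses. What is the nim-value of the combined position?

11

Grundy values for row A (subtraction set {3, 5, 7}):
g(0) = mex{} = 0
g(1) = mex{} = 0
g(2) = mex{} = 0
g(3) = mex{0} = 1
g(4) = mex{0} = 1
g(5) = mex{0} = 1
g(6) = mex{0,1} = 2
g(7) = mex{0,1} = 2
g(8) = mex{0,1} = 2
So g(8) = 2.
Build the Grundy sequence for row B with g(k) = mex{g(k−s) : s ∈ {2, 5, 6}, s ≤ k}:
k:     0  1  2  3  4  5  6  7
g(k):  0  0  1  1  0  2  1  3
So g(7) = 3.
Row C is a plain Nim row of size 11, so its Grundy value is 11.
Row D is a plain Nim row of size 1, so its Grundy value is 1.
By the Sprague-Grundy theorem, the Grundy value of a sum of independent games is the XOR of the component values.
Combined value = 2 XOR 3 XOR 11 XOR 1 = 11.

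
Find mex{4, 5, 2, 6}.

0

0 is not in the set, so the mex is 0.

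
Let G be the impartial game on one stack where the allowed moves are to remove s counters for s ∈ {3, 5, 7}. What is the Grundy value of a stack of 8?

2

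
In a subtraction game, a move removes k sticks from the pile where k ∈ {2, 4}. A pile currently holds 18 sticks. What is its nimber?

Build the Grundy sequence with g(k) = mex{g(k−s) : s ∈ {2, 4}, s ≤ k}:
k:     0  1  2  3  4  5  6  7  8  9 10 11 12 13 14 15 16 17 18
g(k):  0  0  1  1  2  2  0  0  1  1  2  2  0  0  1  1  2  2  0
So g(18) = 0.

0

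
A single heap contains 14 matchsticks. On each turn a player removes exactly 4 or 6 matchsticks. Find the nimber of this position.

1

Compute g(0), g(1), … for moves {4, 6}:
k:     0  1  2  3  4  5  6  7  8  9 10 11 12 13 14
g(k):  0  0  0  0  1  1  1  1  2  2  0  0  0  0  1
So g(14) = 1.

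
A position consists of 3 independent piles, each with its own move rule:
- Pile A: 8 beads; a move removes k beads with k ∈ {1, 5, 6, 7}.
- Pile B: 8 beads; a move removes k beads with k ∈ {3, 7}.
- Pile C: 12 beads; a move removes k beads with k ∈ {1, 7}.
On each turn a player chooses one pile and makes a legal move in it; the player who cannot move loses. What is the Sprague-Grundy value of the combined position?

Grundy values for pile A (subtraction set {1, 5, 6, 7}):
k:     0  1  2  3  4  5  6  7  8
g(k):  0  1  0  1  0  1  2  3  2
So g(8) = 2.
For pile B, compute g(0), g(1), … with moves {3, 7}:
k:     0  1  2  3  4  5  6  7  8
g(k):  0  0  0  1  1  1  0  2  2
So g(8) = 2.
Build the Grundy sequence for pile C with g(k) = mex{g(k−s) : s ∈ {1, 7}, s ≤ k}:
k:     0  1  2  3  4  5  6  7  8  9 10 11 12
g(k):  0  1  0  1  0  1  0  1  0  1  0  1  0
So g(12) = 0.
By the Sprague-Grundy theorem, the Grundy value of a sum of independent games is the XOR of the component values.
Combined value = 2 XOR 2 XOR 0 = 0.

0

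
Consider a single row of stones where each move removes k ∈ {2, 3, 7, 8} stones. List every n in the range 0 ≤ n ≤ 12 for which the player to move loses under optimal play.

0, 1, 5, 6, 10, 11

Grundy values for subtraction set {2, 3, 7, 8}:
k:     0  1  2  3  4  5  6  7  8  9 10 11 12
g(k):  0  0  1  1  2  0  0  1  1  2  0  0  1
The P-positions (g = 0) in 0..12 are 0, 1, 5, 6, 10, 11.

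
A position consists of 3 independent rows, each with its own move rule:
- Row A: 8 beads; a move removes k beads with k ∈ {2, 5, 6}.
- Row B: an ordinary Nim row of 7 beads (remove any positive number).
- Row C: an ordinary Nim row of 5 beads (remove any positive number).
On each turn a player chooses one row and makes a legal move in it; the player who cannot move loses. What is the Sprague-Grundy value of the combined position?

2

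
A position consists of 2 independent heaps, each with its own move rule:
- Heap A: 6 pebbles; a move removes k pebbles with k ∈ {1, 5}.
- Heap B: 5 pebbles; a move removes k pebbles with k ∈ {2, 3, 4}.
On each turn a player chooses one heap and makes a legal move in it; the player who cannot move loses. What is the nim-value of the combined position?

2

Build the Grundy sequence for heap A with g(k) = mex{g(k−s) : s ∈ {1, 5}, s ≤ k}:
g(0) = mex{} = 0
g(1) = mex{0} = 1
g(2) = mex{1} = 0
g(3) = mex{0} = 1
g(4) = mex{1} = 0
g(5) = mex{0} = 1
g(6) = mex{1} = 0
So g(6) = 0.
For heap B, compute g(0), g(1), … with moves {2, 3, 4}:
g(0) = mex{} = 0
g(1) = mex{} = 0
g(2) = mex{0} = 1
g(3) = mex{0} = 1
g(4) = mex{0,1} = 2
g(5) = mex{0,1} = 2
So g(5) = 2.
The value of a disjunctive sum is the nim-sum of the parts.
Combined value = 0 ⊕ 2 = 2.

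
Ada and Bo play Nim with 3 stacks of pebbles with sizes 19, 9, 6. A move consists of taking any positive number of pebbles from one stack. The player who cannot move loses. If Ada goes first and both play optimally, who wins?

Nim-sum: 19 ⊕ 9 ⊕ 6 = 28.
The nim-sum is 28 ≠ 0, so this is an N-position: the player to move can win; Ada has a winning move.

Ada wins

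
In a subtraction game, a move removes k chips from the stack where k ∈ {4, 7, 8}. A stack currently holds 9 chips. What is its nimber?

2

Grundy values for subtraction set {4, 7, 8}:
g(0) = mex{} = 0
g(1) = mex{} = 0
g(2) = mex{} = 0
g(3) = mex{} = 0
g(4) = mex{0} = 1
g(5) = mex{0} = 1
g(6) = mex{0} = 1
g(7) = mex{0} = 1
g(8) = mex{0,1} = 2
g(9) = mex{0,1} = 2
So g(9) = 2.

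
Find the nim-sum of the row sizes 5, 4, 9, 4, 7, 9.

In binary:
  0101  (5)
  0100  (4)
  1001  (9)
  0100  (4)
  0111  (7)
  1001  (9)
  ----
  0010  (2)

2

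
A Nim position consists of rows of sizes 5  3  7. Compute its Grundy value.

1

Nim-sum: 5 XOR 3 XOR 7 = 1.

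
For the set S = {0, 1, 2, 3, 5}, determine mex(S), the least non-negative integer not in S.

4

The values 0, 1, 2, 3 are all present; 4 is the first non-negative integer missing from the set.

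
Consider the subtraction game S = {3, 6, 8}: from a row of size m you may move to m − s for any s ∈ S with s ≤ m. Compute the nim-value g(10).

Build the Grundy sequence with g(k) = mex{g(k−s) : s ∈ {3, 6, 8}, s ≤ k}:
g(0) = mex{} = 0
g(1) = mex{} = 0
g(2) = mex{} = 0
g(3) = mex{0} = 1
g(4) = mex{0} = 1
g(5) = mex{0} = 1
g(6) = mex{0,1} = 2
g(7) = mex{0,1} = 2
g(8) = mex{0,1} = 2
g(9) = mex{0,1,2} = 3
g(10) = mex{0,1,2} = 3
So g(10) = 3.

3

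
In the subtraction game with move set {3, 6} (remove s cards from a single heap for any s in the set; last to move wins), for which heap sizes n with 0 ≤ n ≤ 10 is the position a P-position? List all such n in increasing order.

0, 1, 2, 9, 10

Build the Grundy sequence with g(k) = mex{g(k−s) : s ∈ {3, 6}, s ≤ k}:
g(0) = mex{} = 0
g(1) = mex{} = 0
g(2) = mex{} = 0
g(3) = mex{0} = 1
g(4) = mex{0} = 1
g(5) = mex{0} = 1
g(6) = mex{0,1} = 2
g(7) = mex{0,1} = 2
g(8) = mex{0,1} = 2
g(9) = mex{1,2} = 0
g(10) = mex{1,2} = 0
The P-positions (g = 0) in 0..10 are 0, 1, 2, 9, 10.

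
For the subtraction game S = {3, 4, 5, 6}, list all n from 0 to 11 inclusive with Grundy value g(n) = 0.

0, 1, 2, 9, 10, 11

Build the Grundy sequence with g(k) = mex{g(k−s) : s ∈ {3, 4, 5, 6}, s ≤ k}:
k:     0  1  2  3  4  5  6  7  8  9 10 11
g(k):  0  0  0  1  1  1  2  2  2  0  0  0
The P-positions (g = 0) in 0..11 are 0, 1, 2, 9, 10, 11.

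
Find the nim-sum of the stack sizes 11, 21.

30

Compute the nim-sum pairwise:
11 ⊕ 21 = 30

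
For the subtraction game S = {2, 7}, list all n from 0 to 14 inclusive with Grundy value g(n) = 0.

0, 1, 4, 5, 9, 10, 13, 14

Build the Grundy sequence with g(k) = mex{g(k−s) : s ∈ {2, 7}, s ≤ k}:
k:     0  1  2  3  4  5  6  7  8  9 10 11 12 13 14
g(k):  0  0  1  1  0  0  1  1  2  0  0  1  1  0  0
The P-positions (g = 0) in 0..14 are 0, 1, 4, 5, 9, 10, 13, 14.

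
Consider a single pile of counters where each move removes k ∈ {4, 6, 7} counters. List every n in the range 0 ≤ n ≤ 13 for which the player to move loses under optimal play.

0, 1, 2, 3, 11, 12, 13

Compute g(0), g(1), … for moves {4, 6, 7}:
g(0) = mex{} = 0
g(1) = mex{} = 0
g(2) = mex{} = 0
g(3) = mex{} = 0
g(4) = mex{0} = 1
g(5) = mex{0} = 1
g(6) = mex{0} = 1
g(7) = mex{0} = 1
g(8) = mex{0,1} = 2
g(9) = mex{0,1} = 2
g(10) = mex{0,1} = 2
g(11) = mex{1} = 0
g(12) = mex{1,2} = 0
g(13) = mex{1,2} = 0
The P-positions (g = 0) in 0..13 are 0, 1, 2, 3, 11, 12, 13.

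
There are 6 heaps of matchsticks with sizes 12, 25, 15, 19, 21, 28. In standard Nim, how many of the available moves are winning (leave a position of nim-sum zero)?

Compute the nim-sum pairwise:
12 XOR 25 = 21
21 XOR 15 = 26
26 XOR 19 = 9
9 XOR 21 = 28
28 XOR 28 = 0
The nim-sum is already 0, so every move leaves a nonzero nim-sum — there are no winning moves.

0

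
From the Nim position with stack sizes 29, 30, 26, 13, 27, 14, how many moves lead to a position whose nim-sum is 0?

Nim-sum: 29 ⊕ 30 ⊕ 26 ⊕ 13 ⊕ 27 ⊕ 14 = 1.
The overall nim-sum is X = 1. A stack of size p has a winning move iff p XOR X < p (reduce it to p XOR X).
  29: 29 XOR 1 = 28 < 29 — winning move (to 28).
  30: 30 XOR 1 = 31 ≥ 30 — no move.
  26: 26 XOR 1 = 27 ≥ 26 — no move.
  13: 13 XOR 1 = 12 < 13 — winning move (to 12).
  27: 27 XOR 1 = 26 < 27 — winning move (to 26).
  14: 14 XOR 1 = 15 ≥ 14 — no move.
That gives 3 winning moves.

3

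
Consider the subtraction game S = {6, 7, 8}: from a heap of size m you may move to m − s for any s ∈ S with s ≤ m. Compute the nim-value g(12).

Grundy values for subtraction set {6, 7, 8}:
k:     0  1  2  3  4  5  6  7  8  9 10 11 12
g(k):  0  0  0  0  0  0  1  1  1  1  1  1  2
So g(12) = 2.

2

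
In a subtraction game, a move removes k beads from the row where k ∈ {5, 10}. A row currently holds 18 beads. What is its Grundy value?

Grundy values for subtraction set {5, 10}:
k:     0  1  2  3  4  5  6  7  8  9 10 11 12 13 14 15 16 17 18
g(k):  0  0  0  0  0  1  1  1  1  1  2  2  2  2  2  0  0  0  0
So g(18) = 0.

0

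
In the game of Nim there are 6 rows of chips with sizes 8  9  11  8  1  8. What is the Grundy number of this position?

Nim-sum: 8 ⊕ 9 ⊕ 11 ⊕ 8 ⊕ 1 ⊕ 8 = 11.

11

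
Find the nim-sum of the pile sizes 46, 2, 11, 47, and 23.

In binary:
  101110  (46)
  000010  (2)
  001011  (11)
  101111  (47)
  010111  (23)
  ------
  011111  (31)

31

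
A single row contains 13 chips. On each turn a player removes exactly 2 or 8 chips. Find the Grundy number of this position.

Build the Grundy sequence with g(k) = mex{g(k−s) : s ∈ {2, 8}, s ≤ k}:
k:     0  1  2  3  4  5  6  7  8  9 10 11 12 13
g(k):  0  0  1  1  0  0  1  1  2  2  0  0  1  1
So g(13) = 1.

1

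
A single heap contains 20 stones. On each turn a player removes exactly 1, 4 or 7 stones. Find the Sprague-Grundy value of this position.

2

Grundy values for subtraction set {1, 4, 7}:
k:     0  1  2  3  4  5  6  7  8  9 10 11 12 13 14 15 16 17 18 19 20
g(k):  0  1  0  1  2  0  1  2  0  1  0  1  2  0  1  2  0  1  0  1  2
So g(20) = 2.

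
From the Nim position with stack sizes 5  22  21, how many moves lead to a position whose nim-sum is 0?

3

Bitwise XOR of the heap sizes:
  00101  (5)
  10110  (22)
  10101  (21)
  -----
  00110  (6)
The overall nim-sum is X = 6. A stack of size p has a winning move iff p XOR X < p (reduce it to p XOR X).
  5: 5 XOR 6 = 3 < 5 — winning move (to 3).
  22: 22 XOR 6 = 16 < 22 — winning move (to 16).
  21: 21 XOR 6 = 19 < 21 — winning move (to 19).
That gives 3 winning moves.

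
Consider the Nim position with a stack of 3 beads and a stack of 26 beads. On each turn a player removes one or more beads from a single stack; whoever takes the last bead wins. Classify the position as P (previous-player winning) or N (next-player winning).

Nim-sum: 3 XOR 26 = 25.
The nim-sum is 25 ≠ 0, so this is an N-position: the player to move can win.

N-position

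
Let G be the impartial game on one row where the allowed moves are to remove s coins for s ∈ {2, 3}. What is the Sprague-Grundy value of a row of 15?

0

Build the Grundy sequence with g(k) = mex{g(k−s) : s ∈ {2, 3}, s ≤ k}:
k:     0  1  2  3  4  5  6  7  8  9 10 11 12 13 14 15
g(k):  0  0  1  1  2  0  0  1  1  2  0  0  1  1  2  0
So g(15) = 0.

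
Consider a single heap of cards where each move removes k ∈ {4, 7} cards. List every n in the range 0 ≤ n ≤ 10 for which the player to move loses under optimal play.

0, 1, 2, 3

Build the Grundy sequence with g(k) = mex{g(k−s) : s ∈ {4, 7}, s ≤ k}:
g(0) = mex{} = 0
g(1) = mex{} = 0
g(2) = mex{} = 0
g(3) = mex{} = 0
g(4) = mex{0} = 1
g(5) = mex{0} = 1
g(6) = mex{0} = 1
g(7) = mex{0} = 1
g(8) = mex{0,1} = 2
g(9) = mex{0,1} = 2
g(10) = mex{0,1} = 2
The P-positions (g = 0) in 0..10 are 0, 1, 2, 3.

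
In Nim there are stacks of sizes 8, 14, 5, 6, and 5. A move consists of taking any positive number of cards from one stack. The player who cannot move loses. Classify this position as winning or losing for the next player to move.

Losing position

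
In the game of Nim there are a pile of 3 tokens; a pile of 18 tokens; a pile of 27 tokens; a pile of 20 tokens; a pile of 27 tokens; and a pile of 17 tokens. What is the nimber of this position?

20

Compute the nim-sum pairwise:
3 ^ 18 = 17
17 ^ 27 = 10
10 ^ 20 = 30
30 ^ 27 = 5
5 ^ 17 = 20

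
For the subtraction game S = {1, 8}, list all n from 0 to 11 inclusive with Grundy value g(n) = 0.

Build the Grundy sequence with g(k) = mex{g(k−s) : s ∈ {1, 8}, s ≤ k}:
k:     0  1  2  3  4  5  6  7  8  9 10 11
g(k):  0  1  0  1  0  1  0  1  2  0  1  0
The P-positions (g = 0) in 0..11 are 0, 2, 4, 6, 9, 11.

0, 2, 4, 6, 9, 11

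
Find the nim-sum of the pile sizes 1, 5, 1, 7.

2

In binary:
  001  (1)
  101  (5)
  001  (1)
  111  (7)
  ---
  010  (2)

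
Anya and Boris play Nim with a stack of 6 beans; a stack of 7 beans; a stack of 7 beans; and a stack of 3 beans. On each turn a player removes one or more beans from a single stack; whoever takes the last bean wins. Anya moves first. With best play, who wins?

Anya wins

Nim-sum: 6 ^ 7 ^ 7 ^ 3 = 5.
The nim-sum is 5 ≠ 0, so this is an N-position: the player to move can win; Anya has a winning move.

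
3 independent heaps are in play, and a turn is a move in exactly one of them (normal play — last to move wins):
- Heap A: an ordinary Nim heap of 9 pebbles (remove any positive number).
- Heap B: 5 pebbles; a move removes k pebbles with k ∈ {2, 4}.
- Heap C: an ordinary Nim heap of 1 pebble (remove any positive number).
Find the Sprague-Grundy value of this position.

10

Heap A is a plain Nim heap of size 9, so its Grundy value is 9.
Grundy values for heap B (subtraction set {2, 4}):
g(0) = mex{} = 0
g(1) = mex{} = 0
g(2) = mex{0} = 1
g(3) = mex{0} = 1
g(4) = mex{0,1} = 2
g(5) = mex{0,1} = 2
So g(5) = 2.
Heap C is a plain Nim heap of size 1, so its Grundy value is 1.
By the Sprague-Grundy theorem, the Grundy value of a sum of independent games is the XOR of the component values.
Combined value = 9 XOR 2 XOR 1 = 10.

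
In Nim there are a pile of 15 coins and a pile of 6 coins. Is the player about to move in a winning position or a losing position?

Compute the nim-sum pairwise:
15 XOR 6 = 9
The nim-sum is 9 ≠ 0, so this is an N-position: the player to move can win.

Winning position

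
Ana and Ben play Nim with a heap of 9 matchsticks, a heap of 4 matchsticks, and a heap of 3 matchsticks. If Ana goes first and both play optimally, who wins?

Ana wins

In binary:
  1001  (9)
  0100  (4)
  0011  (3)
  ----
  1110  (14)
The nim-sum is 14 ≠ 0, so this is an N-position: the player to move can win; Ana has a winning move.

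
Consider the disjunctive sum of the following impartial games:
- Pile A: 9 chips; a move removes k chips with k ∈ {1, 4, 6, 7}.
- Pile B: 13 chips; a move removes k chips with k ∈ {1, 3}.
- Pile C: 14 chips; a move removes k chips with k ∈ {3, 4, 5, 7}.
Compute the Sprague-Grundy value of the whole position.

Build the Grundy sequence for pile A with g(k) = mex{g(k−s) : s ∈ {1, 4, 6, 7}, s ≤ k}:
g(0) = mex{} = 0
g(1) = mex{0} = 1
g(2) = mex{1} = 0
g(3) = mex{0} = 1
g(4) = mex{0,1} = 2
g(5) = mex{1,2} = 0
g(6) = mex{0} = 1
g(7) = mex{0,1} = 2
g(8) = mex{0,1,2} = 3
g(9) = mex{0,1,3} = 2
So g(9) = 2.
For pile B, compute g(0), g(1), … with moves {1, 3}:
k:     0  1  2  3  4  5  6  7  8  9 10 11 12 13
g(k):  0  1  0  1  0  1  0  1  0  1  0  1  0  1
So g(13) = 1.
For pile C, compute g(0), g(1), … with moves {3, 4, 5, 7}:
k:     0  1  2  3  4  5  6  7  8  9 10 11 12 13 14
g(k):  0  0  0  1  1  1  2  2  2  3  0  0  0  1  1
So g(14) = 1.
By the Sprague-Grundy theorem, the Grundy value of a sum of independent games is the XOR of the component values.
Combined value = 2 XOR 1 XOR 1 = 2.

2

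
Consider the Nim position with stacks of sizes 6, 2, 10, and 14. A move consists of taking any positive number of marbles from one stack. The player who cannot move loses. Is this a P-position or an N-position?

In binary:
  0110  (6)
  0010  (2)
  1010  (10)
  1110  (14)
  ----
  0000  (0)
The nim-sum is 0, so this is a P-position: the player to move is in a losing position under optimal play.

P-position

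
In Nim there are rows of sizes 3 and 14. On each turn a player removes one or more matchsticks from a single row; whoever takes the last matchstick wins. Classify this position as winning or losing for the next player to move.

Compute the nim-sum pairwise:
3 ⊕ 14 = 13
The nim-sum is 13 ≠ 0, so this is an N-position: the player to move can win.

Winning position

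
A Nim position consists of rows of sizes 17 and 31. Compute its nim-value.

Compute the nim-sum pairwise:
17 XOR 31 = 14

14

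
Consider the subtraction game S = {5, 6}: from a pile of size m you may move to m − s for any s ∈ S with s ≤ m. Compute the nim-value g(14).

0

Build the Grundy sequence with g(k) = mex{g(k−s) : s ∈ {5, 6}, s ≤ k}:
k:     0  1  2  3  4  5  6  7  8  9 10 11 12 13 14
g(k):  0  0  0  0  0  1  1  1  1  1  2  0  0  0  0
So g(14) = 0.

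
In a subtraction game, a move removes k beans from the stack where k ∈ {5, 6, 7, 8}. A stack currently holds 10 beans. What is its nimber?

Compute g(0), g(1), … for moves {5, 6, 7, 8}:
g(0) = mex{} = 0
g(1) = mex{} = 0
g(2) = mex{} = 0
g(3) = mex{} = 0
g(4) = mex{} = 0
g(5) = mex{0} = 1
g(6) = mex{0} = 1
g(7) = mex{0} = 1
g(8) = mex{0} = 1
g(9) = mex{0} = 1
g(10) = mex{0,1} = 2
So g(10) = 2.

2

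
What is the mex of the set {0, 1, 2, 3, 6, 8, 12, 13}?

The values 0, 1, 2, 3 are all present; 4 is the first non-negative integer missing from the set.

4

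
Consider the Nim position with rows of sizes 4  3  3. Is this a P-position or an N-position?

In binary:
  100  (4)
  011  (3)
  011  (3)
  ---
  100  (4)
The nim-sum is 4 ≠ 0, so this is an N-position: the player to move can win.

N-position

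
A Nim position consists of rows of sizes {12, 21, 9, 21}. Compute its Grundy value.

5

Compute the nim-sum pairwise:
12 XOR 21 = 25
25 XOR 9 = 16
16 XOR 21 = 5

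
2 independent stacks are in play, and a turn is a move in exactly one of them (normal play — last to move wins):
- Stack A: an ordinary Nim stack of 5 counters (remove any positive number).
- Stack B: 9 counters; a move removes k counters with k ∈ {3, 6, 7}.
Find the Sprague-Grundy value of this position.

6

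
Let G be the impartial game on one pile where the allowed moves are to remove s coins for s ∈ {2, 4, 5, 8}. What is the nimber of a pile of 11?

Build the Grundy sequence with g(k) = mex{g(k−s) : s ∈ {2, 4, 5, 8}, s ≤ k}:
g(0) = mex{} = 0
g(1) = mex{} = 0
g(2) = mex{0} = 1
g(3) = mex{0} = 1
g(4) = mex{0,1} = 2
g(5) = mex{0,1} = 2
g(6) = mex{0,1,2} = 3
g(7) = mex{1,2} = 0
g(8) = mex{0,1,2,3} = 4
g(9) = mex{0,2} = 1
g(10) = mex{1,2,3,4} = 0
g(11) = mex{0,1,3} = 2
So g(11) = 2.

2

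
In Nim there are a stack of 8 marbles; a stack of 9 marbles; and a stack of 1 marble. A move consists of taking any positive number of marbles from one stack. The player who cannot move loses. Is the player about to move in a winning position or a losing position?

Compute the nim-sum pairwise:
8 ⊕ 9 = 1
1 ⊕ 1 = 0
The nim-sum is 0, so this is a P-position: the player to move is in a losing position under optimal play.

Losing position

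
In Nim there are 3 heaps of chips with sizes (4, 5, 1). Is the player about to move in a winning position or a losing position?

Bitwise XOR of the heap sizes:
  100  (4)
  101  (5)
  001  (1)
  ---
  000  (0)
The nim-sum is 0, so this is a P-position: the player to move is in a losing position under optimal play.

Losing position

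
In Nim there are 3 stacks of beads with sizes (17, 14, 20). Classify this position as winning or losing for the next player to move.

Write each in binary and XOR column by column:
  10001  (17)
  01110  (14)
  10100  (20)
  -----
  01011  (11)
The nim-sum is 11 ≠ 0, so this is an N-position: the player to move can win.

Winning position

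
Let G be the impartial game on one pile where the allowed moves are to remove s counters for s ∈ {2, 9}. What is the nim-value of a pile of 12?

Build the Grundy sequence with g(k) = mex{g(k−s) : s ∈ {2, 9}, s ≤ k}:
k:     0  1  2  3  4  5  6  7  8  9 10 11 12
g(k):  0  0  1  1  0  0  1  1  0  2  1  0  0
So g(12) = 0.

0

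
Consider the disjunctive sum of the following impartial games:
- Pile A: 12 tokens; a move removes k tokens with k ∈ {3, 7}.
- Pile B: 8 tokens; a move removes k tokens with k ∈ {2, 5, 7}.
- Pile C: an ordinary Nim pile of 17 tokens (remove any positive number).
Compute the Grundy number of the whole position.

Grundy values for pile A (subtraction set {3, 7}):
k:     0  1  2  3  4  5  6  7  8  9 10 11 12
g(k):  0  0  0  1  1  1  0  2  2  1  0  0  0
So g(12) = 0.
Grundy values for pile B (subtraction set {2, 5, 7}):
g(0) = mex{} = 0
g(1) = mex{} = 0
g(2) = mex{0} = 1
g(3) = mex{0} = 1
g(4) = mex{1} = 0
g(5) = mex{0,1} = 2
g(6) = mex{0} = 1
g(7) = mex{0,1,2} = 3
g(8) = mex{0,1} = 2
So g(8) = 2.
Pile C is a plain Nim pile of size 17, so its Grundy value is 17.
The value of a disjunctive sum is the nim-sum of the parts.
Combined value = 0 ⊕ 2 ⊕ 17 = 19.

19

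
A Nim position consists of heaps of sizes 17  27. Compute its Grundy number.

10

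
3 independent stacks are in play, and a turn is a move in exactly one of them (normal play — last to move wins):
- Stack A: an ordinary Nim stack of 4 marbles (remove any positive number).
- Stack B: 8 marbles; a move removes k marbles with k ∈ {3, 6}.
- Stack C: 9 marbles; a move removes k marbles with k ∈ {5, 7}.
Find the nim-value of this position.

7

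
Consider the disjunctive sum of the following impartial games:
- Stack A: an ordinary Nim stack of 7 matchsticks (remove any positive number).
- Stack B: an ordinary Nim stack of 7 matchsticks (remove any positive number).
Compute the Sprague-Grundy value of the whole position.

0

Stack A is a plain Nim stack of size 7, so its Grundy value is 7.
Stack B is a plain Nim stack of size 7, so its Grundy value is 7.
By the Sprague-Grundy theorem, the Grundy value of a sum of independent games is the XOR of the component values.
Combined value = 7 ⊕ 7 = 0.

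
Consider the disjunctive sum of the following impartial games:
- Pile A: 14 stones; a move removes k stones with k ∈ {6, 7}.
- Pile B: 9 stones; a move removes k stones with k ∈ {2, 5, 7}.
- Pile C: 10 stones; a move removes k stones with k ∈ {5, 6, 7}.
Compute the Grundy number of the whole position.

0

Grundy values for pile A (subtraction set {6, 7}):
k:     0  1  2  3  4  5  6  7  8  9 10 11 12 13 14
g(k):  0  0  0  0  0  0  1  1  1  1  1  1  2  0  0
So g(14) = 0.
Grundy values for pile B (subtraction set {2, 5, 7}):
g(0) = mex{} = 0
g(1) = mex{} = 0
g(2) = mex{0} = 1
g(3) = mex{0} = 1
g(4) = mex{1} = 0
g(5) = mex{0,1} = 2
g(6) = mex{0} = 1
g(7) = mex{0,1,2} = 3
g(8) = mex{0,1} = 2
g(9) = mex{0,1,3} = 2
So g(9) = 2.
Grundy values for pile C (subtraction set {5, 6, 7}):
k:     0  1  2  3  4  5  6  7  8  9 10
g(k):  0  0  0  0  0  1  1  1  1  1  2
So g(10) = 2.
By the Sprague-Grundy theorem, the Grundy value of a sum of independent games is the XOR of the component values.
Combined value = 0 XOR 2 XOR 2 = 0.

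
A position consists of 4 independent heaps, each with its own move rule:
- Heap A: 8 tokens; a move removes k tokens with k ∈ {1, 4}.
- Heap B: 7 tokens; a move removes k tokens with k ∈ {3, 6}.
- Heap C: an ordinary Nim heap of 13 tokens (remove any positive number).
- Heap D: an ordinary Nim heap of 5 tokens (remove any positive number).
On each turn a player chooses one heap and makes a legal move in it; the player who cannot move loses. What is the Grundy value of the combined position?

11

Build the Grundy sequence for heap A with g(k) = mex{g(k−s) : s ∈ {1, 4}, s ≤ k}:
g(0) = mex{} = 0
g(1) = mex{0} = 1
g(2) = mex{1} = 0
g(3) = mex{0} = 1
g(4) = mex{0,1} = 2
g(5) = mex{1,2} = 0
g(6) = mex{0} = 1
g(7) = mex{1} = 0
g(8) = mex{0,2} = 1
So g(8) = 1.
Grundy values for heap B (subtraction set {3, 6}):
k:     0  1  2  3  4  5  6  7
g(k):  0  0  0  1  1  1  2  2
So g(7) = 2.
Heap C is a plain Nim heap of size 13, so its Grundy value is 13.
Heap D is a plain Nim heap of size 5, so its Grundy value is 5.
By the Sprague-Grundy theorem, the Grundy value of a sum of independent games is the XOR of the component values.
Combined value = 1 ⊕ 2 ⊕ 13 ⊕ 5 = 11.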